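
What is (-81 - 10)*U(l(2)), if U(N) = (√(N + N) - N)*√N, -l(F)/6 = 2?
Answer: 1092*√2 - 2184*I*√3 ≈ 1544.3 - 3782.8*I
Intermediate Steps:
l(F) = -12 (l(F) = -6*2 = -12)
U(N) = √N*(-N + √2*√N) (U(N) = (√(2*N) - N)*√N = (√2*√N - N)*√N = (-N + √2*√N)*√N = √N*(-N + √2*√N))
(-81 - 10)*U(l(2)) = (-81 - 10)*(-(-12)^(3/2) - 12*√2) = -91*(-(-24)*I*√3 - 12*√2) = -91*(24*I*√3 - 12*√2) = -91*(-12*√2 + 24*I*√3) = 1092*√2 - 2184*I*√3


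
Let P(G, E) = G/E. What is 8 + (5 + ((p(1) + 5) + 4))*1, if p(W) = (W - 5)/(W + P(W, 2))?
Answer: 58/3 ≈ 19.333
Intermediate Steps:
p(W) = 2*(-5 + W)/(3*W) (p(W) = (W - 5)/(W + W/2) = (-5 + W)/(W + W*(½)) = (-5 + W)/(W + W/2) = (-5 + W)/((3*W/2)) = (-5 + W)*(2/(3*W)) = 2*(-5 + W)/(3*W))
8 + (5 + ((p(1) + 5) + 4))*1 = 8 + (5 + (((⅔)*(-5 + 1)/1 + 5) + 4))*1 = 8 + (5 + (((⅔)*1*(-4) + 5) + 4))*1 = 8 + (5 + ((-8/3 + 5) + 4))*1 = 8 + (5 + (7/3 + 4))*1 = 8 + (5 + 19/3)*1 = 8 + (34/3)*1 = 8 + 34/3 = 58/3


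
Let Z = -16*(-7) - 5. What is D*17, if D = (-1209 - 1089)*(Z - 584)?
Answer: 18634482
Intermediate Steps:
Z = 107 (Z = 112 - 5 = 107)
D = 1096146 (D = (-1209 - 1089)*(107 - 584) = -2298*(-477) = 1096146)
D*17 = 1096146*17 = 18634482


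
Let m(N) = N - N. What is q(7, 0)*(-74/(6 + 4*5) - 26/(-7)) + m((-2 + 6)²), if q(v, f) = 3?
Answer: 237/91 ≈ 2.6044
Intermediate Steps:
m(N) = 0
q(7, 0)*(-74/(6 + 4*5) - 26/(-7)) + m((-2 + 6)²) = 3*(-74/(6 + 4*5) - 26/(-7)) + 0 = 3*(-74/(6 + 20) - 26*(-⅐)) + 0 = 3*(-74/26 + 26/7) + 0 = 3*(-74*1/26 + 26/7) + 0 = 3*(-37/13 + 26/7) + 0 = 3*(79/91) + 0 = 237/91 + 0 = 237/91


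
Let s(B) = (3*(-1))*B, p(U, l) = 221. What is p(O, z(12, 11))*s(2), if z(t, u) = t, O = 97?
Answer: -1326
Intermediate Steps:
s(B) = -3*B
p(O, z(12, 11))*s(2) = 221*(-3*2) = 221*(-6) = -1326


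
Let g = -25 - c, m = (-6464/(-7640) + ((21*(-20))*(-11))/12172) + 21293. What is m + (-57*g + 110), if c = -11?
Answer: 64521110834/2906065 ≈ 22202.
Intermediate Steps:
m = 61882403814/2906065 (m = (-6464*(-1/7640) - 420*(-11)*(1/12172)) + 21293 = (808/955 + 4620*(1/12172)) + 21293 = (808/955 + 1155/3043) + 21293 = 3561769/2906065 + 21293 = 61882403814/2906065 ≈ 21294.)
g = -14 (g = -25 - 1*(-11) = -25 + 11 = -14)
m + (-57*g + 110) = 61882403814/2906065 + (-57*(-14) + 110) = 61882403814/2906065 + (798 + 110) = 61882403814/2906065 + 908 = 64521110834/2906065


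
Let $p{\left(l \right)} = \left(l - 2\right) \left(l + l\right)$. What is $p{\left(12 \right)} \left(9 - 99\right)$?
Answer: $-21600$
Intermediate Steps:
$p{\left(l \right)} = 2 l \left(-2 + l\right)$ ($p{\left(l \right)} = \left(-2 + l\right) 2 l = 2 l \left(-2 + l\right)$)
$p{\left(12 \right)} \left(9 - 99\right) = 2 \cdot 12 \left(-2 + 12\right) \left(9 - 99\right) = 2 \cdot 12 \cdot 10 \left(-90\right) = 240 \left(-90\right) = -21600$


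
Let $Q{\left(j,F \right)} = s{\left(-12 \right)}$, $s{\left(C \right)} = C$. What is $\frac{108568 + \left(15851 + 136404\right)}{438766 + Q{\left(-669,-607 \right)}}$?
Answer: $\frac{260823}{438754} \approx 0.59446$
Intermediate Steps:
$Q{\left(j,F \right)} = -12$
$\frac{108568 + \left(15851 + 136404\right)}{438766 + Q{\left(-669,-607 \right)}} = \frac{108568 + \left(15851 + 136404\right)}{438766 - 12} = \frac{108568 + 152255}{438754} = 260823 \cdot \frac{1}{438754} = \frac{260823}{438754}$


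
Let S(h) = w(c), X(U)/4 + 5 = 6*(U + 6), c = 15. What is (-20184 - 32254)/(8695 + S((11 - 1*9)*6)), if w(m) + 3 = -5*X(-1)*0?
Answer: -26219/4346 ≈ -6.0329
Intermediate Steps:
X(U) = 124 + 24*U (X(U) = -20 + 4*(6*(U + 6)) = -20 + 4*(6*(6 + U)) = -20 + 4*(36 + 6*U) = -20 + (144 + 24*U) = 124 + 24*U)
w(m) = -3 (w(m) = -3 - 5*(124 + 24*(-1))*0 = -3 - 5*(124 - 24)*0 = -3 - 5*100*0 = -3 - 500*0 = -3 + 0 = -3)
S(h) = -3
(-20184 - 32254)/(8695 + S((11 - 1*9)*6)) = (-20184 - 32254)/(8695 - 3) = -52438/8692 = -52438*1/8692 = -26219/4346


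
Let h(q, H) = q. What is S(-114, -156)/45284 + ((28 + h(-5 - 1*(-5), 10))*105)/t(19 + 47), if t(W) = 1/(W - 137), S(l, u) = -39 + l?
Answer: -9452582313/45284 ≈ -2.0874e+5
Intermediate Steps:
t(W) = 1/(-137 + W)
S(-114, -156)/45284 + ((28 + h(-5 - 1*(-5), 10))*105)/t(19 + 47) = (-39 - 114)/45284 + ((28 + (-5 - 1*(-5)))*105)/(1/(-137 + (19 + 47))) = -153*1/45284 + ((28 + (-5 + 5))*105)/(1/(-137 + 66)) = -153/45284 + ((28 + 0)*105)/(1/(-71)) = -153/45284 + (28*105)/(-1/71) = -153/45284 + 2940*(-71) = -153/45284 - 208740 = -9452582313/45284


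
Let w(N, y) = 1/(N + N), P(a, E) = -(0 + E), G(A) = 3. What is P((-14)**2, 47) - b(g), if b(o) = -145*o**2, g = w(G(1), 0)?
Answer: -1547/36 ≈ -42.972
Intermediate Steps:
P(a, E) = -E
w(N, y) = 1/(2*N)
g = 1/6 (g = (1/2)/3 = (1/2)*(1/3) = 1/6 ≈ 0.16667)
P((-14)**2, 47) - b(g) = -1*47 - (-145)*(1/6)**2 = -47 - (-145)/36 = -47 - 1*(-145/36) = -47 + 145/36 = -1547/36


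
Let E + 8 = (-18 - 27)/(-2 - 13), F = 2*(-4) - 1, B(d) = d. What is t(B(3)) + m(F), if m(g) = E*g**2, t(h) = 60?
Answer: -345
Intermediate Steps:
F = -9 (F = -8 - 1 = -9)
E = -5 (E = -8 + (-18 - 27)/(-2 - 13) = -8 - 45/(-15) = -8 - 45*(-1/15) = -8 + 3 = -5)
m(g) = -5*g**2
t(B(3)) + m(F) = 60 - 5*(-9)**2 = 60 - 5*81 = 60 - 405 = -345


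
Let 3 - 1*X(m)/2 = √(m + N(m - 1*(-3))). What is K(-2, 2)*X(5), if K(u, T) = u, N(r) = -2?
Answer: -12 + 4*√3 ≈ -5.0718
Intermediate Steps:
X(m) = 6 - 2*√(-2 + m) (X(m) = 6 - 2*√(m - 2) = 6 - 2*√(-2 + m))
K(-2, 2)*X(5) = -2*(6 - 2*√(-2 + 5)) = -2*(6 - 2*√3) = -12 + 4*√3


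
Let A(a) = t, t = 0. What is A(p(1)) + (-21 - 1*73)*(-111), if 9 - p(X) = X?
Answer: 10434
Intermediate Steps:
p(X) = 9 - X
A(a) = 0
A(p(1)) + (-21 - 1*73)*(-111) = 0 + (-21 - 1*73)*(-111) = 0 + (-21 - 73)*(-111) = 0 - 94*(-111) = 0 + 10434 = 10434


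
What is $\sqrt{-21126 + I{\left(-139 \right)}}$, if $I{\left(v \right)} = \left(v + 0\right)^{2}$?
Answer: $19 i \sqrt{5} \approx 42.485 i$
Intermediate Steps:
$I{\left(v \right)} = v^{2}$
$\sqrt{-21126 + I{\left(-139 \right)}} = \sqrt{-21126 + \left(-139\right)^{2}} = \sqrt{-21126 + 19321} = \sqrt{-1805} = 19 i \sqrt{5}$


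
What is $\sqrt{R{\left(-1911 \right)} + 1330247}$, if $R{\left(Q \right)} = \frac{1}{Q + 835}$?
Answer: $\frac{3 \sqrt{42781334711}}{538} \approx 1153.4$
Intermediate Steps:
$R{\left(Q \right)} = \frac{1}{835 + Q}$
$\sqrt{R{\left(-1911 \right)} + 1330247} = \sqrt{\frac{1}{835 - 1911} + 1330247} = \sqrt{\frac{1}{-1076} + 1330247} = \sqrt{- \frac{1}{1076} + 1330247} = \sqrt{\frac{1431345771}{1076}} = \frac{3 \sqrt{42781334711}}{538}$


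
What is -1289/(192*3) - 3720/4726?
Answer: -4117267/1361088 ≈ -3.0250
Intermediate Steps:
-1289/(192*3) - 3720/4726 = -1289/576 - 3720*1/4726 = -1289*1/576 - 1860/2363 = -1289/576 - 1860/2363 = -4117267/1361088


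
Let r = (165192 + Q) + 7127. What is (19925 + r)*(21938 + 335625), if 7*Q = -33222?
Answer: 67042347374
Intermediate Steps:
Q = -4746 (Q = (⅐)*(-33222) = -4746)
r = 167573 (r = (165192 - 4746) + 7127 = 160446 + 7127 = 167573)
(19925 + r)*(21938 + 335625) = (19925 + 167573)*(21938 + 335625) = 187498*357563 = 67042347374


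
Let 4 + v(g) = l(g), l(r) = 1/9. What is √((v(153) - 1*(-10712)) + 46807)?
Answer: 14*√2641/3 ≈ 239.82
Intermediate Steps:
l(r) = ⅑
v(g) = -35/9 (v(g) = -4 + ⅑ = -35/9)
√((v(153) - 1*(-10712)) + 46807) = √((-35/9 - 1*(-10712)) + 46807) = √((-35/9 + 10712) + 46807) = √(96373/9 + 46807) = √(517636/9) = 14*√2641/3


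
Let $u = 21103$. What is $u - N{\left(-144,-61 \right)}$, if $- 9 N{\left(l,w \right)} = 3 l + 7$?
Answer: $\frac{189502}{9} \approx 21056.0$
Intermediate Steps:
$N{\left(l,w \right)} = - \frac{7}{9} - \frac{l}{3}$ ($N{\left(l,w \right)} = - \frac{3 l + 7}{9} = - \frac{7 + 3 l}{9} = - \frac{7}{9} - \frac{l}{3}$)
$u - N{\left(-144,-61 \right)} = 21103 - \left(- \frac{7}{9} - -48\right) = 21103 - \left(- \frac{7}{9} + 48\right) = 21103 - \frac{425}{9} = \frac{189502}{9}$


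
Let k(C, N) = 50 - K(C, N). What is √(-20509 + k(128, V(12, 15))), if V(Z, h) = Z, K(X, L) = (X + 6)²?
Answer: I*√38415 ≈ 196.0*I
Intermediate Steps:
K(X, L) = (6 + X)²
k(C, N) = 50 - (6 + C)²
√(-20509 + k(128, V(12, 15))) = √(-20509 + (50 - (6 + 128)²)) = √(-20509 + (50 - 1*134²)) = √(-20509 + (50 - 1*17956)) = √(-20509 + (50 - 17956)) = √(-20509 - 17906) = √(-38415) = I*√38415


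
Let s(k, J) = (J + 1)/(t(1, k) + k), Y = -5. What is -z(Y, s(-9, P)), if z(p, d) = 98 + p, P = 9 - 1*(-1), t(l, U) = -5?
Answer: -93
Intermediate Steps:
P = 10 (P = 9 + 1 = 10)
s(k, J) = (1 + J)/(-5 + k) (s(k, J) = (J + 1)/(-5 + k) = (1 + J)/(-5 + k))
-z(Y, s(-9, P)) = -(98 - 5) = -1*93 = -93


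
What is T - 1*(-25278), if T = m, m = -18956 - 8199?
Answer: -1877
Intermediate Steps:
m = -27155
T = -27155
T - 1*(-25278) = -27155 - 1*(-25278) = -27155 + 25278 = -1877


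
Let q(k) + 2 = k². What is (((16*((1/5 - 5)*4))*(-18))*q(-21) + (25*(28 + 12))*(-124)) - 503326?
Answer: 9000842/5 ≈ 1.8002e+6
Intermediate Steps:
q(k) = -2 + k²
(((16*((1/5 - 5)*4))*(-18))*q(-21) + (25*(28 + 12))*(-124)) - 503326 = (((16*((1/5 - 5)*4))*(-18))*(-2 + (-21)²) + (25*(28 + 12))*(-124)) - 503326 = (((16*((⅕ - 5)*4))*(-18))*(-2 + 441) + (25*40)*(-124)) - 503326 = (((16*(-24/5*4))*(-18))*439 + 1000*(-124)) - 503326 = (((16*(-96/5))*(-18))*439 - 124000) - 503326 = (-1536/5*(-18)*439 - 124000) - 503326 = ((27648/5)*439 - 124000) - 503326 = (12137472/5 - 124000) - 503326 = 11517472/5 - 503326 = 9000842/5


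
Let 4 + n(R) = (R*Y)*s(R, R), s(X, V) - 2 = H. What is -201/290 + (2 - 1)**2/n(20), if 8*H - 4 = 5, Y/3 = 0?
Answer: -547/580 ≈ -0.94310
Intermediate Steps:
Y = 0 (Y = 3*0 = 0)
H = 9/8 (H = 1/2 + (1/8)*5 = 1/2 + 5/8 = 9/8 ≈ 1.1250)
s(X, V) = 25/8 (s(X, V) = 2 + 9/8 = 25/8)
n(R) = -4 (n(R) = -4 + (R*0)*(25/8) = -4 + 0*(25/8) = -4 + 0 = -4)
-201/290 + (2 - 1)**2/n(20) = -201/290 + (2 - 1)**2/(-4) = -201*1/290 + 1**2*(-1/4) = -201/290 + 1*(-1/4) = -201/290 - 1/4 = -547/580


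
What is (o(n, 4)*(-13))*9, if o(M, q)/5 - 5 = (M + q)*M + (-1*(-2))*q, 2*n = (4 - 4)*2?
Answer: -7605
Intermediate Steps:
n = 0 (n = ((4 - 4)*2)/2 = (0*2)/2 = (1/2)*0 = 0)
o(M, q) = 25 + 10*q + 5*M*(M + q) (o(M, q) = 25 + 5*((M + q)*M + (-1*(-2))*q) = 25 + 5*(M*(M + q) + 2*q) = 25 + 5*(2*q + M*(M + q)) = 25 + (10*q + 5*M*(M + q)) = 25 + 10*q + 5*M*(M + q))
(o(n, 4)*(-13))*9 = ((25 + 5*0**2 + 10*4 + 5*0*4)*(-13))*9 = ((25 + 5*0 + 40 + 0)*(-13))*9 = ((25 + 0 + 40 + 0)*(-13))*9 = (65*(-13))*9 = -845*9 = -7605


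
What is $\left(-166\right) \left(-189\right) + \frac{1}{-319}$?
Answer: $\frac{10008305}{319} \approx 31374.0$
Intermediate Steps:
$\left(-166\right) \left(-189\right) + \frac{1}{-319} = 31374 - \frac{1}{319} = \frac{10008305}{319}$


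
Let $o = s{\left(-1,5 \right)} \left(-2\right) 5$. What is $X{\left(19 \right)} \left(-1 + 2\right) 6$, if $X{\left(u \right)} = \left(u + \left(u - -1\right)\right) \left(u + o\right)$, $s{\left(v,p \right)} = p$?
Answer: $-7254$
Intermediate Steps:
$o = -50$ ($o = 5 \left(-2\right) 5 = \left(-10\right) 5 = -50$)
$X{\left(u \right)} = \left(1 + 2 u\right) \left(-50 + u\right)$ ($X{\left(u \right)} = \left(u + \left(u - -1\right)\right) \left(u - 50\right) = \left(u + \left(u + 1\right)\right) \left(-50 + u\right) = \left(u + \left(1 + u\right)\right) \left(-50 + u\right) = \left(1 + 2 u\right) \left(-50 + u\right)$)
$X{\left(19 \right)} \left(-1 + 2\right) 6 = \left(-50 - 1881 + 2 \cdot 19^{2}\right) \left(-1 + 2\right) 6 = \left(-50 - 1881 + 2 \cdot 361\right) 1 \cdot 6 = \left(-50 - 1881 + 722\right) 6 = \left(-1209\right) 6 = -7254$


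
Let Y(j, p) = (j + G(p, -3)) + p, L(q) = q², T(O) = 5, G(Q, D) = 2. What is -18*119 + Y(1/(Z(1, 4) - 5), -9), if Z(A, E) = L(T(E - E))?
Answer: -42979/20 ≈ -2148.9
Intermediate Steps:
Z(A, E) = 25 (Z(A, E) = 5² = 25)
Y(j, p) = 2 + j + p (Y(j, p) = (j + 2) + p = (2 + j) + p = 2 + j + p)
-18*119 + Y(1/(Z(1, 4) - 5), -9) = -18*119 + (2 + 1/(25 - 5) - 9) = -2142 + (2 + 1/20 - 9) = -2142 - 139/20 = -42979/20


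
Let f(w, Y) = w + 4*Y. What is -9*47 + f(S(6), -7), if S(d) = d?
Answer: -445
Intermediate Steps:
-9*47 + f(S(6), -7) = -9*47 + (6 + 4*(-7)) = -423 + (6 - 28) = -423 - 22 = -445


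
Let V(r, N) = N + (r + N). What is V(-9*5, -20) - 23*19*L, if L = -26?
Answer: 11277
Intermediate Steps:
V(r, N) = r + 2*N (V(r, N) = N + (N + r) = r + 2*N)
V(-9*5, -20) - 23*19*L = (-9*5 + 2*(-20)) - 23*19*(-26) = (-45 - 40) - 437*(-26) = -85 - 1*(-11362) = -85 + 11362 = 11277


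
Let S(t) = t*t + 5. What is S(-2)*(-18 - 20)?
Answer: -342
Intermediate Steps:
S(t) = 5 + t**2 (S(t) = t**2 + 5 = 5 + t**2)
S(-2)*(-18 - 20) = (5 + (-2)**2)*(-18 - 20) = (5 + 4)*(-38) = 9*(-38) = -342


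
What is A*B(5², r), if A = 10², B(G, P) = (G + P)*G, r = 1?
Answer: 65000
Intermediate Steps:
B(G, P) = G*(G + P)
A = 100
A*B(5², r) = 100*(5²*(5² + 1)) = 100*(25*(25 + 1)) = 100*(25*26) = 100*650 = 65000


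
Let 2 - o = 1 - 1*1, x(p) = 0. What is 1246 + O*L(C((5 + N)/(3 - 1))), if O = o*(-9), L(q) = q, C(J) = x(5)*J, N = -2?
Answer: 1246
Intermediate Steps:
o = 2 (o = 2 - (1 - 1*1) = 2 - (1 - 1) = 2 - 1*0 = 2 + 0 = 2)
C(J) = 0 (C(J) = 0*J = 0)
O = -18 (O = 2*(-9) = -18)
1246 + O*L(C((5 + N)/(3 - 1))) = 1246 - 18*0 = 1246 + 0 = 1246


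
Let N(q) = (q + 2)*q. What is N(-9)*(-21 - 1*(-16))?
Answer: -315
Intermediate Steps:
N(q) = q*(2 + q) (N(q) = (2 + q)*q = q*(2 + q))
N(-9)*(-21 - 1*(-16)) = (-9*(2 - 9))*(-21 - 1*(-16)) = (-9*(-7))*(-21 + 16) = 63*(-5) = -315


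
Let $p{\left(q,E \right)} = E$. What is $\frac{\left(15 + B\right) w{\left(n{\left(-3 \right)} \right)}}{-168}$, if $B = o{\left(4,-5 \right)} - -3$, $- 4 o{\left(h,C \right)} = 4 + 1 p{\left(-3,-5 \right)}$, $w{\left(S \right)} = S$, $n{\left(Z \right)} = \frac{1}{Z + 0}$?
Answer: $\frac{73}{2016} \approx 0.03621$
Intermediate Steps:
$n{\left(Z \right)} = \frac{1}{Z}$
$o{\left(h,C \right)} = \frac{1}{4}$ ($o{\left(h,C \right)} = - \frac{4 + 1 \left(-5\right)}{4} = - \frac{4 - 5}{4} = \left(- \frac{1}{4}\right) \left(-1\right) = \frac{1}{4}$)
$B = \frac{13}{4}$ ($B = \frac{1}{4} - -3 = \frac{1}{4} + 3 = \frac{13}{4} \approx 3.25$)
$\frac{\left(15 + B\right) w{\left(n{\left(-3 \right)} \right)}}{-168} = \frac{\left(15 + \frac{13}{4}\right) \frac{1}{-3}}{-168} = \frac{73}{4} \left(- \frac{1}{3}\right) \left(- \frac{1}{168}\right) = \left(- \frac{73}{12}\right) \left(- \frac{1}{168}\right) = \frac{73}{2016}$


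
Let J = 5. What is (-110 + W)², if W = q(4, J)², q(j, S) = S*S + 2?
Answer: 383161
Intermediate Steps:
q(j, S) = 2 + S² (q(j, S) = S² + 2 = 2 + S²)
W = 729 (W = (2 + 5²)² = (2 + 25)² = 27² = 729)
(-110 + W)² = (-110 + 729)² = 619² = 383161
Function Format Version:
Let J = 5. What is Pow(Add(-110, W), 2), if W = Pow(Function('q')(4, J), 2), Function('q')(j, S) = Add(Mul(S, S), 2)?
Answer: 383161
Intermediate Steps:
Function('q')(j, S) = Add(2, Pow(S, 2)) (Function('q')(j, S) = Add(Pow(S, 2), 2) = Add(2, Pow(S, 2)))
W = 729 (W = Pow(Add(2, Pow(5, 2)), 2) = Pow(Add(2, 25), 2) = Pow(27, 2) = 729)
Pow(Add(-110, W), 2) = Pow(Add(-110, 729), 2) = Pow(619, 2) = 383161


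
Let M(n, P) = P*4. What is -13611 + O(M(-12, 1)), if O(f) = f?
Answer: -13607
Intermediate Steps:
M(n, P) = 4*P
-13611 + O(M(-12, 1)) = -13611 + 4*1 = -13611 + 4 = -13607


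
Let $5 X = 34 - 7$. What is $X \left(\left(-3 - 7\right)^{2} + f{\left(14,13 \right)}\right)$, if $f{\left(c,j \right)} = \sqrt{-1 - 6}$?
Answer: $540 + \frac{27 i \sqrt{7}}{5} \approx 540.0 + 14.287 i$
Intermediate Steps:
$f{\left(c,j \right)} = i \sqrt{7}$ ($f{\left(c,j \right)} = \sqrt{-7} = i \sqrt{7}$)
$X = \frac{27}{5}$ ($X = \frac{34 - 7}{5} = \frac{1}{5} \cdot 27 = \frac{27}{5} \approx 5.4$)
$X \left(\left(-3 - 7\right)^{2} + f{\left(14,13 \right)}\right) = \frac{27 \left(\left(-3 - 7\right)^{2} + i \sqrt{7}\right)}{5} = \frac{27 \left(\left(-10\right)^{2} + i \sqrt{7}\right)}{5} = \frac{27 \left(100 + i \sqrt{7}\right)}{5} = 540 + \frac{27 i \sqrt{7}}{5}$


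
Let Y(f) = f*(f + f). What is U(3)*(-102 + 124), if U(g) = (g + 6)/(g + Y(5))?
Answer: 198/53 ≈ 3.7358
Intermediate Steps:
Y(f) = 2*f**2 (Y(f) = f*(2*f) = 2*f**2)
U(g) = (6 + g)/(50 + g) (U(g) = (g + 6)/(g + 2*5**2) = (6 + g)/(g + 2*25) = (6 + g)/(g + 50) = (6 + g)/(50 + g))
U(3)*(-102 + 124) = ((6 + 3)/(50 + 3))*(-102 + 124) = (9/53)*22 = 198/53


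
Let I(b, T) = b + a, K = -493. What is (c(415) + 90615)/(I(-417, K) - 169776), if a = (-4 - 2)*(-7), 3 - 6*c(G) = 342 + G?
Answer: -271468/510453 ≈ -0.53182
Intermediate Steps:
c(G) = -113/2 - G/6 (c(G) = ½ - (342 + G)/6 = ½ + (-57 - G/6) = -113/2 - G/6)
a = 42 (a = -6*(-7) = 42)
I(b, T) = 42 + b (I(b, T) = b + 42 = 42 + b)
(c(415) + 90615)/(I(-417, K) - 169776) = ((-113/2 - ⅙*415) + 90615)/((42 - 417) - 169776) = ((-113/2 - 415/6) + 90615)/(-375 - 169776) = (-377/3 + 90615)/(-170151) = (271468/3)*(-1/170151) = -271468/510453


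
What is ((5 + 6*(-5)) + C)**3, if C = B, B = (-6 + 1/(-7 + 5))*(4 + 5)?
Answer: -4657463/8 ≈ -5.8218e+5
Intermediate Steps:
B = -117/2 (B = (-6 + 1/(-2))*9 = (-6 - 1/2)*9 = -13/2*9 = -117/2 ≈ -58.500)
C = -117/2 ≈ -58.500
((5 + 6*(-5)) + C)**3 = ((5 + 6*(-5)) - 117/2)**3 = ((5 - 30) - 117/2)**3 = (-25 - 117/2)**3 = (-167/2)**3 = -4657463/8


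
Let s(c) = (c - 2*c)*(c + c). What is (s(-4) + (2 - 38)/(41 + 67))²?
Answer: 9409/9 ≈ 1045.4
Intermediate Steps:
s(c) = -2*c² (s(c) = (-c)*(2*c) = -2*c²)
(s(-4) + (2 - 38)/(41 + 67))² = (-2*(-4)² + (2 - 38)/(41 + 67))² = (-2*16 - 36/108)² = (-32 - 36*1/108)² = (-32 - ⅓)² = (-97/3)² = 9409/9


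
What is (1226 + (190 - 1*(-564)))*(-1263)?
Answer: -2500740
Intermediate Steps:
(1226 + (190 - 1*(-564)))*(-1263) = (1226 + (190 + 564))*(-1263) = (1226 + 754)*(-1263) = 1980*(-1263) = -2500740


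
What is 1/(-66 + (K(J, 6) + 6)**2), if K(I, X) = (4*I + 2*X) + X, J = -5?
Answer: -1/50 ≈ -0.020000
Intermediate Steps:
K(I, X) = 3*X + 4*I (K(I, X) = (2*X + 4*I) + X = 3*X + 4*I)
1/(-66 + (K(J, 6) + 6)**2) = 1/(-66 + ((3*6 + 4*(-5)) + 6)**2) = 1/(-66 + ((18 - 20) + 6)**2) = 1/(-66 + (-2 + 6)**2) = 1/(-66 + 4**2) = 1/(-66 + 16) = 1/(-50) = -1/50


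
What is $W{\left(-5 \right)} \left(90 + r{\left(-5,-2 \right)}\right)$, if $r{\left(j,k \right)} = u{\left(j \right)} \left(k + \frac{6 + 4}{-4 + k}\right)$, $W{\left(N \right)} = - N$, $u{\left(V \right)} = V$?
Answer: $\frac{1625}{3} \approx 541.67$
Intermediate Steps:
$r{\left(j,k \right)} = j \left(k + \frac{10}{-4 + k}\right)$ ($r{\left(j,k \right)} = j \left(k + \frac{6 + 4}{-4 + k}\right) = j \left(k + \frac{10}{-4 + k}\right)$)
$W{\left(-5 \right)} \left(90 + r{\left(-5,-2 \right)}\right) = \left(-1\right) \left(-5\right) \left(90 - \frac{5 \left(10 + \left(-2\right)^{2} - -8\right)}{-4 - 2}\right) = 5 \left(90 - \frac{5 \left(10 + 4 + 8\right)}{-6}\right) = 5 \left(90 - \left(- \frac{5}{6}\right) 22\right) = 5 \left(90 + \frac{55}{3}\right) = 5 \cdot \frac{325}{3} = \frac{1625}{3}$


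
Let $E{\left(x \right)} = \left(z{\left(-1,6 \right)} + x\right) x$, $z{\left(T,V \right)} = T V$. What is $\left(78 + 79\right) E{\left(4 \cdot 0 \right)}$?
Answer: $0$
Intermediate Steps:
$E{\left(x \right)} = x \left(-6 + x\right)$ ($E{\left(x \right)} = \left(\left(-1\right) 6 + x\right) x = \left(-6 + x\right) x = x \left(-6 + x\right)$)
$\left(78 + 79\right) E{\left(4 \cdot 0 \right)} = \left(78 + 79\right) 4 \cdot 0 \left(-6 + 4 \cdot 0\right) = 157 \cdot 0 \left(-6 + 0\right) = 157 \cdot 0 \left(-6\right) = 157 \cdot 0 = 0$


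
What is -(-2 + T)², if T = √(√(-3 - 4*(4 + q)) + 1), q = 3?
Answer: -(2 - √(1 + I*√31))² ≈ 2.2976 + 0.53591*I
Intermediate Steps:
T = √(1 + I*√31) (T = √(√(-3 - 4*(4 + 3)) + 1) = √(√(-3 - 4*7) + 1) = √(√(-3 - 28) + 1) = √(√(-31) + 1) = √(I*√31 + 1) = √(1 + I*√31) ≈ 1.8244 + 1.5259*I)
-(-2 + T)² = -(-2 + √(1 + I*√31))²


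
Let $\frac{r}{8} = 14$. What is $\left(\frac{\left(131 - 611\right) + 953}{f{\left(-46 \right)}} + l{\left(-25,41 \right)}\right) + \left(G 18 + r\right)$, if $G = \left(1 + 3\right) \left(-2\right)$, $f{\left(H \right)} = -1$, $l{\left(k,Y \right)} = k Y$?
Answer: $-1530$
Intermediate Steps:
$l{\left(k,Y \right)} = Y k$
$r = 112$ ($r = 8 \cdot 14 = 112$)
$G = -8$ ($G = 4 \left(-2\right) = -8$)
$\left(\frac{\left(131 - 611\right) + 953}{f{\left(-46 \right)}} + l{\left(-25,41 \right)}\right) + \left(G 18 + r\right) = \left(\frac{\left(131 - 611\right) + 953}{-1} + 41 \left(-25\right)\right) + \left(\left(-8\right) 18 + 112\right) = \left(\left(-480 + 953\right) \left(-1\right) - 1025\right) + \left(-144 + 112\right) = \left(473 \left(-1\right) - 1025\right) - 32 = \left(-473 - 1025\right) - 32 = -1498 - 32 = -1530$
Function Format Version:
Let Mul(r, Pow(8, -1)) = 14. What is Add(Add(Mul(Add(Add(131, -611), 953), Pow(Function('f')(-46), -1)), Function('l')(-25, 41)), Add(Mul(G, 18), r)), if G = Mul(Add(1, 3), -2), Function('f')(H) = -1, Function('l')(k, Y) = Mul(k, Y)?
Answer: -1530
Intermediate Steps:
Function('l')(k, Y) = Mul(Y, k)
r = 112 (r = Mul(8, 14) = 112)
G = -8 (G = Mul(4, -2) = -8)
Add(Add(Mul(Add(Add(131, -611), 953), Pow(Function('f')(-46), -1)), Function('l')(-25, 41)), Add(Mul(G, 18), r)) = Add(Add(Mul(Add(Add(131, -611), 953), Pow(-1, -1)), Mul(41, -25)), Add(Mul(-8, 18), 112)) = Add(Add(Mul(Add(-480, 953), -1), -1025), Add(-144, 112)) = Add(Add(Mul(473, -1), -1025), -32) = Add(Add(-473, -1025), -32) = Add(-1498, -32) = -1530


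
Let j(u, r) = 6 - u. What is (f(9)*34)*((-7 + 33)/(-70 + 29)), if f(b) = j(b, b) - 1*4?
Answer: 6188/41 ≈ 150.93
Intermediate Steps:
f(b) = 2 - b (f(b) = (6 - b) - 1*4 = (6 - b) - 4 = 2 - b)
(f(9)*34)*((-7 + 33)/(-70 + 29)) = ((2 - 1*9)*34)*((-7 + 33)/(-70 + 29)) = ((2 - 9)*34)*(26/(-41)) = (-7*34)*(26*(-1/41)) = -238*(-26/41) = 6188/41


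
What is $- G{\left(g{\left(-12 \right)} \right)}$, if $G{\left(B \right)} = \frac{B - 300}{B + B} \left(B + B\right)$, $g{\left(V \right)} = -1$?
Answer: $301$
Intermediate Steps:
$G{\left(B \right)} = -300 + B$ ($G{\left(B \right)} = \frac{-300 + B}{2 B} 2 B = -300 + B$)
$- G{\left(g{\left(-12 \right)} \right)} = - (-300 - 1) = \left(-1\right) \left(-301\right) = 301$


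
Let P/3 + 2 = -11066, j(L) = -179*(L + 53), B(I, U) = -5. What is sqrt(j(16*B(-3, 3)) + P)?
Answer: 7*I*sqrt(579) ≈ 168.44*I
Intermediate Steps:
j(L) = -9487 - 179*L (j(L) = -179*(53 + L) = -9487 - 179*L)
P = -33204 (P = -6 + 3*(-11066) = -6 - 33198 = -33204)
sqrt(j(16*B(-3, 3)) + P) = sqrt((-9487 - 2864*(-5)) - 33204) = sqrt((-9487 - 179*(-80)) - 33204) = sqrt((-9487 + 14320) - 33204) = sqrt(4833 - 33204) = sqrt(-28371) = 7*I*sqrt(579)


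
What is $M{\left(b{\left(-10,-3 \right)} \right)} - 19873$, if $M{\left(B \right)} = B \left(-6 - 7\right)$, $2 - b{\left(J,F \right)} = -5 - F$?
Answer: $-19925$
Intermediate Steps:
$b{\left(J,F \right)} = 7 + F$ ($b{\left(J,F \right)} = 2 - \left(-5 - F\right) = 2 + \left(5 + F\right) = 7 + F$)
$M{\left(B \right)} = - 13 B$ ($M{\left(B \right)} = B \left(-13\right) = - 13 B$)
$M{\left(b{\left(-10,-3 \right)} \right)} - 19873 = - 13 \left(7 - 3\right) - 19873 = \left(-13\right) 4 - 19873 = -52 - 19873 = -19925$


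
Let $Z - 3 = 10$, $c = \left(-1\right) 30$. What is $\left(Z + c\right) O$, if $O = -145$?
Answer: $2465$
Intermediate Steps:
$c = -30$
$Z = 13$ ($Z = 3 + 10 = 13$)
$\left(Z + c\right) O = \left(13 - 30\right) \left(-145\right) = \left(-17\right) \left(-145\right) = 2465$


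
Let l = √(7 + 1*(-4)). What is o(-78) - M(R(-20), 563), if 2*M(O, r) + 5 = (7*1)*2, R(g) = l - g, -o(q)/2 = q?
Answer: 303/2 ≈ 151.50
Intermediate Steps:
o(q) = -2*q
l = √3 (l = √(7 - 4) = √3 ≈ 1.7320)
R(g) = √3 - g
M(O, r) = 9/2 (M(O, r) = -5/2 + ((7*1)*2)/2 = -5/2 + (7*2)/2 = -5/2 + (½)*14 = -5/2 + 7 = 9/2)
o(-78) - M(R(-20), 563) = -2*(-78) - 1*9/2 = 156 - 9/2 = 303/2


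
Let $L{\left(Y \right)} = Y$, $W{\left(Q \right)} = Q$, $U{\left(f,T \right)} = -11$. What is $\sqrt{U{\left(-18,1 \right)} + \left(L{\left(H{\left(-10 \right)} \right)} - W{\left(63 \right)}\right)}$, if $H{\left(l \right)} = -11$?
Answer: $i \sqrt{85} \approx 9.2195 i$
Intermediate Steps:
$\sqrt{U{\left(-18,1 \right)} + \left(L{\left(H{\left(-10 \right)} \right)} - W{\left(63 \right)}\right)} = \sqrt{-11 - 74} = \sqrt{-85} = i \sqrt{85}$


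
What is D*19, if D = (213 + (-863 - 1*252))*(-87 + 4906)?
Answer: -82588022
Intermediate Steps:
D = -4346738 (D = (213 + (-863 - 252))*4819 = (213 - 1115)*4819 = -902*4819 = -4346738)
D*19 = -4346738*19 = -82588022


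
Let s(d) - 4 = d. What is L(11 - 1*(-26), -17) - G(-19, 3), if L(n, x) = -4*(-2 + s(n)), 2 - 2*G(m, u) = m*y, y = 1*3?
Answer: -371/2 ≈ -185.50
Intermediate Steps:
s(d) = 4 + d
y = 3
G(m, u) = 1 - 3*m/2 (G(m, u) = 1 - m*3/2 = 1 - 3*m/2)
L(n, x) = -8 - 4*n (L(n, x) = -4*(-2 + (4 + n)) = -4*(2 + n) = -8 - 4*n)
L(11 - 1*(-26), -17) - G(-19, 3) = (-8 - 4*(11 - 1*(-26))) - (1 - 3/2*(-19)) = (-8 - 4*(11 + 26)) - (1 + 57/2) = (-8 - 4*37) - 1*59/2 = (-8 - 148) - 59/2 = -156 - 59/2 = -371/2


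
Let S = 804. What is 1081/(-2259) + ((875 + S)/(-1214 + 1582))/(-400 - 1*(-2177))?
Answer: -30570085/64227888 ≈ -0.47596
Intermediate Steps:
1081/(-2259) + ((875 + S)/(-1214 + 1582))/(-400 - 1*(-2177)) = 1081/(-2259) + ((875 + 804)/(-1214 + 1582))/(-400 - 1*(-2177)) = 1081*(-1/2259) + (1679/368)/(-400 + 2177) = -1081/2259 + (1679*(1/368))/1777 = -1081/2259 + (73/16)*(1/1777) = -1081/2259 + 73/28432 = -30570085/64227888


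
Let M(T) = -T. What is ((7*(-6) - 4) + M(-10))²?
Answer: 1296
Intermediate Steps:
((7*(-6) - 4) + M(-10))² = ((7*(-6) - 4) - 1*(-10))² = ((-42 - 4) + 10)² = (-46 + 10)² = (-36)² = 1296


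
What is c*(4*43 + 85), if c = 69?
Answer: 17733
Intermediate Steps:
c*(4*43 + 85) = 69*(4*43 + 85) = 69*(172 + 85) = 69*257 = 17733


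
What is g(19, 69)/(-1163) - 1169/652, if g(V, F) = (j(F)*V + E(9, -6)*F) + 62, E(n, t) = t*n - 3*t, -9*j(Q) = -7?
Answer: 1889657/6824484 ≈ 0.27689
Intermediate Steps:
j(Q) = 7/9 (j(Q) = -⅑*(-7) = 7/9)
E(n, t) = -3*t + n*t (E(n, t) = n*t - 3*t = -3*t + n*t)
g(V, F) = 62 - 36*F + 7*V/9 (g(V, F) = (7*V/9 + (-6*(-3 + 9))*F) + 62 = (7*V/9 + (-6*6)*F) + 62 = (7*V/9 - 36*F) + 62 = (-36*F + 7*V/9) + 62 = 62 - 36*F + 7*V/9)
g(19, 69)/(-1163) - 1169/652 = (62 - 36*69 + (7/9)*19)/(-1163) - 1169/652 = (62 - 2484 + 133/9)*(-1/1163) - 1169*1/652 = -21665/9*(-1/1163) - 1169/652 = 21665/10467 - 1169/652 = 1889657/6824484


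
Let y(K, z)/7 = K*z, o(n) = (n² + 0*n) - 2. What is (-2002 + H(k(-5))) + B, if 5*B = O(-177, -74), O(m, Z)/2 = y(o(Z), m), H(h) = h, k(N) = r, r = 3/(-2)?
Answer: -27149179/10 ≈ -2.7149e+6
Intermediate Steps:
o(n) = -2 + n² (o(n) = (n² + 0) - 2 = n² - 2 = -2 + n²)
r = -3/2 (r = 3*(-½) = -3/2 ≈ -1.5000)
k(N) = -3/2
y(K, z) = 7*K*z (y(K, z) = 7*(K*z) = 7*K*z)
O(m, Z) = 14*m*(-2 + Z²) (O(m, Z) = 2*(7*(-2 + Z²)*m) = 2*(7*m*(-2 + Z²)) = 14*m*(-2 + Z²))
B = -13564572/5 (B = (14*(-177)*(-2 + (-74)²))/5 = (14*(-177)*(-2 + 5476))/5 = (14*(-177)*5474)/5 = (⅕)*(-13564572) = -13564572/5 ≈ -2.7129e+6)
(-2002 + H(k(-5))) + B = (-2002 - 3/2) - 13564572/5 = -4007/2 - 13564572/5 = -27149179/10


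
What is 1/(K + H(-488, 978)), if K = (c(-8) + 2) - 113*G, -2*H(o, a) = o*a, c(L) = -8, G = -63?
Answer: 1/245745 ≈ 4.0693e-6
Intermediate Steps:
H(o, a) = -a*o/2 (H(o, a) = -o*a/2 = -a*o/2)
K = 7113 (K = (-8 + 2) - 113*(-63) = -6 + 7119 = 7113)
1/(K + H(-488, 978)) = 1/(7113 - ½*978*(-488)) = 1/(7113 + 238632) = 1/245745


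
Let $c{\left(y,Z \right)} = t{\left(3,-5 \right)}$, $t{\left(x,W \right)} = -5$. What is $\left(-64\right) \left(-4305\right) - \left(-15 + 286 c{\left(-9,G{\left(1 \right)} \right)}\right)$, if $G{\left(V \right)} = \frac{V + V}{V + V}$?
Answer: $276965$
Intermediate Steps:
$G{\left(V \right)} = 1$ ($G{\left(V \right)} = \frac{2 V}{2 V} = 2 V \frac{1}{2 V} = 1$)
$c{\left(y,Z \right)} = -5$
$\left(-64\right) \left(-4305\right) - \left(-15 + 286 c{\left(-9,G{\left(1 \right)} \right)}\right) = \left(-64\right) \left(-4305\right) + \left(\left(-286\right) \left(-5\right) + 15\right) = 275520 + \left(1430 + 15\right) = 275520 + 1445 = 276965$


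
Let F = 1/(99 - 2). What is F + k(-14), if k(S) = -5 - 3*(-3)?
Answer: 389/97 ≈ 4.0103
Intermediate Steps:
k(S) = 4 (k(S) = -5 + 9 = 4)
F = 1/97 ≈ 0.010309
F + k(-14) = 1/97 + 4 = 389/97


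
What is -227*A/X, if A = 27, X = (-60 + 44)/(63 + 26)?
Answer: 545481/16 ≈ 34093.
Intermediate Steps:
X = -16/89 ≈ -0.17978
-227*A/X = -6129/(-16/89) = -6129*(-89)/16 = -227*(-2403/16) = 545481/16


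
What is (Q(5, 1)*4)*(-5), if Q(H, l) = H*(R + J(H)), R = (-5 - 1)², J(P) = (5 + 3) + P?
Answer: -4900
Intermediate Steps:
J(P) = 8 + P
R = 36 (R = (-6)² = 36)
Q(H, l) = H*(44 + H) (Q(H, l) = H*(36 + (8 + H)) = H*(44 + H))
(Q(5, 1)*4)*(-5) = ((5*(44 + 5))*4)*(-5) = ((5*49)*4)*(-5) = (245*4)*(-5) = 980*(-5) = -4900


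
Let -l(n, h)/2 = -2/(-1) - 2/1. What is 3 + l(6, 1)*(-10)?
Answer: 3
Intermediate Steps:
l(n, h) = 0 (l(n, h) = -2*(-2/(-1) - 2/1) = -2*(-2*(-1) - 2*1) = -2*(2 - 2) = -2*0 = 0)
3 + l(6, 1)*(-10) = 3 + 0*(-10) = 3 + 0 = 3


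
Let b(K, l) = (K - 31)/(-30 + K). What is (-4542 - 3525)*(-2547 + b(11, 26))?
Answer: 390224991/19 ≈ 2.0538e+7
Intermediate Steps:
b(K, l) = (-31 + K)/(-30 + K)
(-4542 - 3525)*(-2547 + b(11, 26)) = (-4542 - 3525)*(-2547 + (-31 + 11)/(-30 + 11)) = -8067*(-2547 - 20/(-19)) = -8067*(-2547 - 1/19*(-20)) = -8067*(-2547 + 20/19) = -8067*(-48373/19) = 390224991/19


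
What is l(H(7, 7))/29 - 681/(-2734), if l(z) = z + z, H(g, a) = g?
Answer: 58025/79286 ≈ 0.73184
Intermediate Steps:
l(z) = 2*z
l(H(7, 7))/29 - 681/(-2734) = (2*7)/29 - 681/(-2734) = 14*(1/29) - 681*(-1/2734) = 14/29 + 681/2734 = 58025/79286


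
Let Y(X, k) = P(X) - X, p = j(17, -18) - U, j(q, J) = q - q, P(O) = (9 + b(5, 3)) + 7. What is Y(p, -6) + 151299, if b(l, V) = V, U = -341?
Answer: 150977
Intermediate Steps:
P(O) = 19 (P(O) = (9 + 3) + 7 = 12 + 7 = 19)
j(q, J) = 0
p = 341 (p = 0 - 1*(-341) = 0 + 341 = 341)
Y(X, k) = 19 - X
Y(p, -6) + 151299 = (19 - 1*341) + 151299 = (19 - 341) + 151299 = -322 + 151299 = 150977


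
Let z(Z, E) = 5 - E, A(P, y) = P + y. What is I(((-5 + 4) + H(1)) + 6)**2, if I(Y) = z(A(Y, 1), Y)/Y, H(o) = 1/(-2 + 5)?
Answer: 1/256 ≈ 0.0039063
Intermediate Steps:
H(o) = 1/3
I(Y) = (5 - Y)/Y
I(((-5 + 4) + H(1)) + 6)**2 = ((5 - (((-5 + 4) + 1/3) + 6))/(((-5 + 4) + 1/3) + 6))**2 = ((5 - ((-1 + 1/3) + 6))/((-1 + 1/3) + 6))**2 = ((5 - (-2/3 + 6))/(-2/3 + 6))**2 = ((5 - 1*16/3)/(16/3))**2 = (3*(5 - 16/3)/16)**2 = ((3/16)*(-1/3))**2 = (-1/16)**2 = 1/256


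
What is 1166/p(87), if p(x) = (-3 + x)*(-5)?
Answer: -583/210 ≈ -2.7762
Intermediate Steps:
p(x) = 15 - 5*x
1166/p(87) = 1166/(15 - 5*87) = 1166/(15 - 435) = 1166/(-420) = 1166*(-1/420) = -583/210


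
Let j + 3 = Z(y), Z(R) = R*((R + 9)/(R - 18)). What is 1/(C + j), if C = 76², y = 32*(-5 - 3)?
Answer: 137/759285 ≈ 0.00018043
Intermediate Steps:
y = -256 (y = 32*(-8) = -256)
Z(R) = R*(9 + R)/(-18 + R) (Z(R) = R*((9 + R)/(-18 + R)) = R*(9 + R)/(-18 + R))
j = -32027/137 (j = -3 - 256*(9 - 256)/(-18 - 256) = -3 - 256*(-247)/(-274) = -3 - 256*(-1/274)*(-247) = -3 - 31616/137 = -32027/137 ≈ -233.77)
C = 5776
1/(C + j) = 1/(5776 - 32027/137) = 1/(759285/137) = 137/759285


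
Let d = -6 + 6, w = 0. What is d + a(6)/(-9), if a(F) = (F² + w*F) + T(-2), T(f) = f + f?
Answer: -32/9 ≈ -3.5556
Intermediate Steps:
T(f) = 2*f
d = 0
a(F) = -4 + F² (a(F) = (F² + 0*F) + 2*(-2) = (F² + 0) - 4 = F² - 4 = -4 + F²)
d + a(6)/(-9) = 0 + (-4 + 6²)/(-9) = 0 + (-4 + 36)*(-⅑) = 0 + 32*(-⅑) = 0 - 32/9 = -32/9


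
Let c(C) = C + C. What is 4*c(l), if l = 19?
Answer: 152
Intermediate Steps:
c(C) = 2*C
4*c(l) = 4*(2*19) = 4*38 = 152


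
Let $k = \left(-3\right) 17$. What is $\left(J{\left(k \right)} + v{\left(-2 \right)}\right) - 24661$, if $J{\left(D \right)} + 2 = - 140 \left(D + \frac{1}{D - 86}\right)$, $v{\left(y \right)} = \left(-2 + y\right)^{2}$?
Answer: $- \frac{2398319}{137} \approx -17506.0$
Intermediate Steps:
$k = -51$
$J{\left(D \right)} = -2 - 140 D - \frac{140}{-86 + D}$ ($J{\left(D \right)} = -2 - 140 \left(D + \frac{1}{D - 86}\right) = -2 - 140 \left(D + \frac{1}{-86 + D}\right) = -2 - \left(140 D + \frac{140}{-86 + D}\right) = -2 - 140 D - \frac{140}{-86 + D}$)
$\left(J{\left(k \right)} + v{\left(-2 \right)}\right) - 24661 = \left(\frac{2 \left(16 - 70 \left(-51\right)^{2} + 6019 \left(-51\right)\right)}{-86 - 51} + \left(-2 - 2\right)^{2}\right) - 24661 = \left(\frac{2 \left(16 - 182070 - 306969\right)}{-137} + \left(-4\right)^{2}\right) - 24661 = \left(2 \left(- \frac{1}{137}\right) \left(16 - 182070 - 306969\right) + 16\right) - 24661 = \left(2 \left(- \frac{1}{137}\right) \left(-489023\right) + 16\right) - 24661 = \left(\frac{978046}{137} + 16\right) - 24661 = \frac{980238}{137} - 24661 = - \frac{2398319}{137}$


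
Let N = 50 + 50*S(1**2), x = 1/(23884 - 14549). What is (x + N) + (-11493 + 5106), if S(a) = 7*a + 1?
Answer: -55421894/9335 ≈ -5937.0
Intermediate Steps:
x = 1/9335 ≈ 0.00010712
S(a) = 1 + 7*a
N = 450 (N = 50 + 50*(1 + 7*1**2) = 50 + 50*(1 + 7*1) = 50 + 50*(1 + 7) = 50 + 50*8 = 50 + 400 = 450)
(x + N) + (-11493 + 5106) = (1/9335 + 450) + (-11493 + 5106) = 4200751/9335 - 6387 = -55421894/9335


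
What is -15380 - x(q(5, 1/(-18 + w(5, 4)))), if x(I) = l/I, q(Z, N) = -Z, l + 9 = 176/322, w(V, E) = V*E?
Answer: -12382261/805 ≈ -15382.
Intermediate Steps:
w(V, E) = E*V
l = -1361/161 (l = -9 + 176/322 = -9 + 176*(1/322) = -9 + 88/161 = -1361/161 ≈ -8.4534)
x(I) = -1361/(161*I)
-15380 - x(q(5, 1/(-18 + w(5, 4)))) = -15380 - (-1361)/(161*((-1*5))) = -15380 - (-1361)/(161*(-5)) = -15380 - (-1361)*(-1)/(161*5) = -15380 - 1*1361/805 = -15380 - 1361/805 = -12382261/805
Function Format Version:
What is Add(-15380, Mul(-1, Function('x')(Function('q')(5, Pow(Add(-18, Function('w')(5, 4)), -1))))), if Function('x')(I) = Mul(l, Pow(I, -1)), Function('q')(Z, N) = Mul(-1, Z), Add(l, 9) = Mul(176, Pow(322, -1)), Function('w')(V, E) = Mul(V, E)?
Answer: Rational(-12382261, 805) ≈ -15382.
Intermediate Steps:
Function('w')(V, E) = Mul(E, V)
l = Rational(-1361, 161) (l = Add(-9, Mul(176, Pow(322, -1))) = Add(-9, Mul(176, Rational(1, 322))) = Add(-9, Rational(88, 161)) = Rational(-1361, 161) ≈ -8.4534)
Function('x')(I) = Mul(Rational(-1361, 161), Pow(I, -1))
Add(-15380, Mul(-1, Function('x')(Function('q')(5, Pow(Add(-18, Function('w')(5, 4)), -1))))) = Add(-15380, Mul(-1, Mul(Rational(-1361, 161), Pow(Mul(-1, 5), -1)))) = Add(-15380, Mul(-1, Mul(Rational(-1361, 161), Pow(-5, -1)))) = Add(-15380, Mul(-1, Mul(Rational(-1361, 161), Rational(-1, 5)))) = Add(-15380, Mul(-1, Rational(1361, 805))) = Add(-15380, Rational(-1361, 805)) = Rational(-12382261, 805)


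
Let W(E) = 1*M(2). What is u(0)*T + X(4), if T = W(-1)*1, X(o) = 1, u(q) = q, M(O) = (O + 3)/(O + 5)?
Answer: 1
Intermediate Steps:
M(O) = (3 + O)/(5 + O)
W(E) = 5/7 (W(E) = 1*((3 + 2)/(5 + 2)) = 1*(5/7) = 5/7)
T = 5/7 (T = (5/7)*1 = 5/7 ≈ 0.71429)
u(0)*T + X(4) = 0*(5/7) + 1 = 0 + 1 = 1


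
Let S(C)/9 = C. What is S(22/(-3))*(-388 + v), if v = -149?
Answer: 35442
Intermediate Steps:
S(C) = 9*C
S(22/(-3))*(-388 + v) = (9*(22/(-3)))*(-388 - 149) = (9*(22*(-⅓)))*(-537) = (9*(-22/3))*(-537) = -66*(-537) = 35442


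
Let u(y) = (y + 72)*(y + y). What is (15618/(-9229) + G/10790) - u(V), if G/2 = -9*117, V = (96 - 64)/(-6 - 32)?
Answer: 163092958381/1382642635 ≈ 117.96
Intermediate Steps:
V = -16/19 (V = 32/(-38) = 32*(-1/38) = -16/19 ≈ -0.84210)
G = -2106 (G = 2*(-9*117) = 2*(-1053) = -2106)
u(y) = 2*y*(72 + y) (u(y) = (72 + y)*(2*y) = 2*y*(72 + y))
(15618/(-9229) + G/10790) - u(V) = (15618/(-9229) - 2106/10790) - 2*(-16)*(72 - 16/19)/19 = (15618*(-1/9229) - 2106*1/10790) - 2*(-16)*1352/(19*19) = (-15618/9229 - 81/415) - 1*(-43264/361) = -7229019/3830035 + 43264/361 = 163092958381/1382642635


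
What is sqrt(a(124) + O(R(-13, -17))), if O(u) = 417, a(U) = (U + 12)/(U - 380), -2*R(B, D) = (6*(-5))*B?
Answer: sqrt(26654)/8 ≈ 20.408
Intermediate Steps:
R(B, D) = 15*B (R(B, D) = -6*(-5)*B/2 = -(-15)*B = 15*B)
a(U) = (12 + U)/(-380 + U)
sqrt(a(124) + O(R(-13, -17))) = sqrt((12 + 124)/(-380 + 124) + 417) = sqrt(136/(-256) + 417) = sqrt(-1/256*136 + 417) = sqrt(-17/32 + 417) = sqrt(13327/32) = sqrt(26654)/8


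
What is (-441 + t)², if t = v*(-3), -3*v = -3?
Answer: 197136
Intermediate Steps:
v = 1 (v = -⅓*(-3) = 1)
t = -3 (t = 1*(-3) = -3)
(-441 + t)² = (-441 - 3)² = (-444)² = 197136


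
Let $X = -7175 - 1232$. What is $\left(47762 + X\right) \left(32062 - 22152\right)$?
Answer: $390008050$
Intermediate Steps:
$X = -8407$ ($X = -7175 - 1232 = -8407$)
$\left(47762 + X\right) \left(32062 - 22152\right) = \left(47762 - 8407\right) \left(32062 - 22152\right) = 39355 \cdot 9910 = 390008050$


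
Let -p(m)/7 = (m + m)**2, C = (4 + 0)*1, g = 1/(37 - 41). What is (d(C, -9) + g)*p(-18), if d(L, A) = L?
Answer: -34020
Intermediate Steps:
g = -1/4 (g = 1/(-4) = -1/4 ≈ -0.25000)
C = 4 (C = 4*1 = 4)
p(m) = -28*m**2 (p(m) = -7*(m + m)**2 = -7*4*m**2 = -28*m**2)
(d(C, -9) + g)*p(-18) = (4 - 1/4)*(-28*(-18)**2) = 15*(-28*324)/4 = (15/4)*(-9072) = -34020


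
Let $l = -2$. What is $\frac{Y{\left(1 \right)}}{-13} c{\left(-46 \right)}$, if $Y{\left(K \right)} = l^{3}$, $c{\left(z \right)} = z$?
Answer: $- \frac{368}{13} \approx -28.308$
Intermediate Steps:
$Y{\left(K \right)} = -8$ ($Y{\left(K \right)} = \left(-2\right)^{3} = -8$)
$\frac{Y{\left(1 \right)}}{-13} c{\left(-46 \right)} = - \frac{8}{-13} \left(-46\right) = \left(-8\right) \left(- \frac{1}{13}\right) \left(-46\right) = \frac{8}{13} \left(-46\right) = - \frac{368}{13}$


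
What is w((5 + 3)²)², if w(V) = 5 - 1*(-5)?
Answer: 100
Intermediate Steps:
w(V) = 10 (w(V) = 5 + 5 = 10)
w((5 + 3)²)² = 10² = 100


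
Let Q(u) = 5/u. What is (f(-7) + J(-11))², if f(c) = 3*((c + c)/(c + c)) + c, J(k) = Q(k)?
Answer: 2401/121 ≈ 19.843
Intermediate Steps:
J(k) = 5/k
f(c) = 3 + c (f(c) = 3*((2*c)/((2*c))) + c = 3*((2*c)*(1/(2*c))) + c = 3*1 + c = 3 + c)
(f(-7) + J(-11))² = ((3 - 7) + 5/(-11))² = (-4 + 5*(-1/11))² = (-4 - 5/11)² = (-49/11)² = 2401/121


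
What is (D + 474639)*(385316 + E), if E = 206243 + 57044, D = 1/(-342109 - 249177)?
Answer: 182028742827583059/591286 ≈ 3.0785e+11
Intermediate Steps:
D = -1/591286 (D = 1/(-591286) = -1/591286 ≈ -1.6912e-6)
E = 263287
(D + 474639)*(385316 + E) = (-1/591286 + 474639)*(385316 + 263287) = (280647395753/591286)*648603 = 182028742827583059/591286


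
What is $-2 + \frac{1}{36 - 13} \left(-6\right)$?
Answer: $- \frac{52}{23} \approx -2.2609$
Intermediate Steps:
$-2 + \frac{1}{36 - 13} \left(-6\right) = -2 + \frac{1}{23} \left(-6\right) = -2 - \frac{6}{23} = - \frac{52}{23}$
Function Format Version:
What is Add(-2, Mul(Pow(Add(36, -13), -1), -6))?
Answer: Rational(-52, 23) ≈ -2.2609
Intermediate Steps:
Add(-2, Mul(Pow(Add(36, -13), -1), -6)) = Add(-2, Mul(Pow(23, -1), -6)) = Add(-2, Mul(Rational(1, 23), -6)) = Add(-2, Rational(-6, 23)) = Rational(-52, 23)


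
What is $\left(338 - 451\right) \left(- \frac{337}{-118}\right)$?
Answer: $- \frac{38081}{118} \approx -322.72$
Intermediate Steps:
$\left(338 - 451\right) \left(- \frac{337}{-118}\right) = - 113 \left(\left(-337\right) \left(- \frac{1}{118}\right)\right) = \left(-113\right) \frac{337}{118} = - \frac{38081}{118}$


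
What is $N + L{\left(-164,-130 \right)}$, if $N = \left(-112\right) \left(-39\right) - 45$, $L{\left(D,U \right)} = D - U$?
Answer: $4289$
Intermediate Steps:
$N = 4323$ ($N = 4368 - 45 = 4323$)
$N + L{\left(-164,-130 \right)} = 4323 - 34 = 4289$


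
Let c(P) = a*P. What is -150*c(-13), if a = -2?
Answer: -3900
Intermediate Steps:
c(P) = -2*P
-150*c(-13) = -(-300)*(-13) = -150*26 = -3900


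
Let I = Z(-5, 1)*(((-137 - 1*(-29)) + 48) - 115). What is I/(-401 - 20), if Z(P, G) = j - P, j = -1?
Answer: 700/421 ≈ 1.6627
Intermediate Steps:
Z(P, G) = -1 - P
I = -700 (I = (-1 - 1*(-5))*(((-137 - 1*(-29)) + 48) - 115) = (-1 + 5)*(((-137 + 29) + 48) - 115) = 4*((-108 + 48) - 115) = 4*(-60 - 115) = 4*(-175) = -700)
I/(-401 - 20) = -700/(-401 - 20) = -700/(-421) = -700*(-1/421) = 700/421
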